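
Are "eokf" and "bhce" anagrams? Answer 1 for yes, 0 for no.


Strings: "eokf", "bhce"
Sorted first:  efko
Sorted second: bceh
Differ at position 0: 'e' vs 'b' => not anagrams

0


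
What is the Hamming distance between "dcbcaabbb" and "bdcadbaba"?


Comparing "dcbcaabbb" and "bdcadbaba" position by position:
  Position 0: 'd' vs 'b' => differ
  Position 1: 'c' vs 'd' => differ
  Position 2: 'b' vs 'c' => differ
  Position 3: 'c' vs 'a' => differ
  Position 4: 'a' vs 'd' => differ
  Position 5: 'a' vs 'b' => differ
  Position 6: 'b' vs 'a' => differ
  Position 7: 'b' vs 'b' => same
  Position 8: 'b' vs 'a' => differ
Total differences (Hamming distance): 8

8


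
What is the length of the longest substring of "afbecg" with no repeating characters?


Input: "afbecg"
Sliding window (track last position of each char):
  Position 0 ('a'): window [0,0] length 1 -- new best
  Position 1 ('f'): window [0,1] length 2 -- new best
  Position 2 ('b'): window [0,2] length 3 -- new best
  Position 3 ('e'): window [0,3] length 4 -- new best
  Position 4 ('c'): window [0,4] length 5 -- new best
  Position 5 ('g'): window [0,5] length 6 -- new best
Longest substring with no repeats: "afbecg" with length 6

6


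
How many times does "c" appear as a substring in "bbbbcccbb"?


Searching for "c" in "bbbbcccbb"
Scanning each position:
  Position 0: "b" => no
  Position 1: "b" => no
  Position 2: "b" => no
  Position 3: "b" => no
  Position 4: "c" => MATCH
  Position 5: "c" => MATCH
  Position 6: "c" => MATCH
  Position 7: "b" => no
  Position 8: "b" => no
Total occurrences: 3

3


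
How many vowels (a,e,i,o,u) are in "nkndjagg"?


Input: nkndjagg
Checking each character:
  'n' at position 0: consonant
  'k' at position 1: consonant
  'n' at position 2: consonant
  'd' at position 3: consonant
  'j' at position 4: consonant
  'a' at position 5: vowel (running total: 1)
  'g' at position 6: consonant
  'g' at position 7: consonant
Total vowels: 1

1


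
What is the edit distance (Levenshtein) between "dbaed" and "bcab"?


Computing edit distance: "dbaed" -> "bcab"
DP table:
           b    c    a    b
      0    1    2    3    4
  d   1    1    2    3    4
  b   2    1    2    3    3
  a   3    2    2    2    3
  e   4    3    3    3    3
  d   5    4    4    4    4
Edit distance = dp[5][4] = 4

4


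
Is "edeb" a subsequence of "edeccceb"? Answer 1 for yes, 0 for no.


Check if "edeb" is a subsequence of "edeccceb"
Greedy scan:
  Position 0 ('e'): matches sub[0] = 'e'
  Position 1 ('d'): matches sub[1] = 'd'
  Position 2 ('e'): matches sub[2] = 'e'
  Position 3 ('c'): no match needed
  Position 4 ('c'): no match needed
  Position 5 ('c'): no match needed
  Position 6 ('e'): no match needed
  Position 7 ('b'): matches sub[3] = 'b'
All 4 characters matched => is a subsequence

1


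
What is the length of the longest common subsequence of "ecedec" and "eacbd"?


LCS of "ecedec" and "eacbd"
DP table:
           e    a    c    b    d
      0    0    0    0    0    0
  e   0    1    1    1    1    1
  c   0    1    1    2    2    2
  e   0    1    1    2    2    2
  d   0    1    1    2    2    3
  e   0    1    1    2    2    3
  c   0    1    1    2    2    3
LCS length = dp[6][5] = 3

3


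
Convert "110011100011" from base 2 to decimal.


Input: "110011100011" in base 2
Positional expansion:
  Digit '1' (value 1) x 2^11 = 2048
  Digit '1' (value 1) x 2^10 = 1024
  Digit '0' (value 0) x 2^9 = 0
  Digit '0' (value 0) x 2^8 = 0
  Digit '1' (value 1) x 2^7 = 128
  Digit '1' (value 1) x 2^6 = 64
  Digit '1' (value 1) x 2^5 = 32
  Digit '0' (value 0) x 2^4 = 0
  Digit '0' (value 0) x 2^3 = 0
  Digit '0' (value 0) x 2^2 = 0
  Digit '1' (value 1) x 2^1 = 2
  Digit '1' (value 1) x 2^0 = 1
Sum = 3299

3299


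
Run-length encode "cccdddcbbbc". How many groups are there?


Input: cccdddcbbbc
Scanning for consecutive runs:
  Group 1: 'c' x 3 (positions 0-2)
  Group 2: 'd' x 3 (positions 3-5)
  Group 3: 'c' x 1 (positions 6-6)
  Group 4: 'b' x 3 (positions 7-9)
  Group 5: 'c' x 1 (positions 10-10)
Total groups: 5

5


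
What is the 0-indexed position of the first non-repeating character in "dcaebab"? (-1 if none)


Input: dcaebab
Character frequencies:
  'a': 2
  'b': 2
  'c': 1
  'd': 1
  'e': 1
Scanning left to right for freq == 1:
  Position 0 ('d'): unique! => answer = 0

0


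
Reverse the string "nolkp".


Input: nolkp
Reading characters right to left:
  Position 4: 'p'
  Position 3: 'k'
  Position 2: 'l'
  Position 1: 'o'
  Position 0: 'n'
Reversed: pklon

pklon


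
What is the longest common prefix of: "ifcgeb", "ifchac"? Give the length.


Words: ifcgeb, ifchac
  Position 0: all 'i' => match
  Position 1: all 'f' => match
  Position 2: all 'c' => match
  Position 3: ('g', 'h') => mismatch, stop
LCP = "ifc" (length 3)

3


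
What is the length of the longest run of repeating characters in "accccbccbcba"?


Input: "accccbccbcba"
Scanning for longest run:
  Position 1 ('c'): new char, reset run to 1
  Position 2 ('c'): continues run of 'c', length=2
  Position 3 ('c'): continues run of 'c', length=3
  Position 4 ('c'): continues run of 'c', length=4
  Position 5 ('b'): new char, reset run to 1
  Position 6 ('c'): new char, reset run to 1
  Position 7 ('c'): continues run of 'c', length=2
  Position 8 ('b'): new char, reset run to 1
  Position 9 ('c'): new char, reset run to 1
  Position 10 ('b'): new char, reset run to 1
  Position 11 ('a'): new char, reset run to 1
Longest run: 'c' with length 4

4


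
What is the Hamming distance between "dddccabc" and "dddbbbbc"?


Comparing "dddccabc" and "dddbbbbc" position by position:
  Position 0: 'd' vs 'd' => same
  Position 1: 'd' vs 'd' => same
  Position 2: 'd' vs 'd' => same
  Position 3: 'c' vs 'b' => differ
  Position 4: 'c' vs 'b' => differ
  Position 5: 'a' vs 'b' => differ
  Position 6: 'b' vs 'b' => same
  Position 7: 'c' vs 'c' => same
Total differences (Hamming distance): 3

3


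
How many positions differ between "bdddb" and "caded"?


Comparing "bdddb" and "caded" position by position:
  Position 0: 'b' vs 'c' => DIFFER
  Position 1: 'd' vs 'a' => DIFFER
  Position 2: 'd' vs 'd' => same
  Position 3: 'd' vs 'e' => DIFFER
  Position 4: 'b' vs 'd' => DIFFER
Positions that differ: 4

4


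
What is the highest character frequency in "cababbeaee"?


Input: cababbeaee
Character counts:
  'a': 3
  'b': 3
  'c': 1
  'e': 3
Maximum frequency: 3

3


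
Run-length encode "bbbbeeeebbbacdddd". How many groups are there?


Input: bbbbeeeebbbacdddd
Scanning for consecutive runs:
  Group 1: 'b' x 4 (positions 0-3)
  Group 2: 'e' x 4 (positions 4-7)
  Group 3: 'b' x 3 (positions 8-10)
  Group 4: 'a' x 1 (positions 11-11)
  Group 5: 'c' x 1 (positions 12-12)
  Group 6: 'd' x 4 (positions 13-16)
Total groups: 6

6


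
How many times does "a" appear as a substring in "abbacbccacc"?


Searching for "a" in "abbacbccacc"
Scanning each position:
  Position 0: "a" => MATCH
  Position 1: "b" => no
  Position 2: "b" => no
  Position 3: "a" => MATCH
  Position 4: "c" => no
  Position 5: "b" => no
  Position 6: "c" => no
  Position 7: "c" => no
  Position 8: "a" => MATCH
  Position 9: "c" => no
  Position 10: "c" => no
Total occurrences: 3

3


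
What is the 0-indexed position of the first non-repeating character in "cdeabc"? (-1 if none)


Input: cdeabc
Character frequencies:
  'a': 1
  'b': 1
  'c': 2
  'd': 1
  'e': 1
Scanning left to right for freq == 1:
  Position 0 ('c'): freq=2, skip
  Position 1 ('d'): unique! => answer = 1

1


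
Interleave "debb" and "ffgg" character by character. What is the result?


Interleaving "debb" and "ffgg":
  Position 0: 'd' from first, 'f' from second => "df"
  Position 1: 'e' from first, 'f' from second => "ef"
  Position 2: 'b' from first, 'g' from second => "bg"
  Position 3: 'b' from first, 'g' from second => "bg"
Result: dfefbgbg

dfefbgbg


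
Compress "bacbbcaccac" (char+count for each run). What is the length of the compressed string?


Input: bacbbcaccac
Runs:
  'b' x 1 => "b1"
  'a' x 1 => "a1"
  'c' x 1 => "c1"
  'b' x 2 => "b2"
  'c' x 1 => "c1"
  'a' x 1 => "a1"
  'c' x 2 => "c2"
  'a' x 1 => "a1"
  'c' x 1 => "c1"
Compressed: "b1a1c1b2c1a1c2a1c1"
Compressed length: 18

18


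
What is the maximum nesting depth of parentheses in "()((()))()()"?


Input: "()((()))()()"
Tracking depth:
  Position 0 '(': depth becomes 1
  Position 1 ')': depth becomes 0
  Position 2 '(': depth becomes 1
  Position 3 '(': depth becomes 2
  Position 4 '(': depth becomes 3
  Position 5 ')': depth becomes 2
  Position 6 ')': depth becomes 1
  Position 7 ')': depth becomes 0
  Position 8 '(': depth becomes 1
  Position 9 ')': depth becomes 0
  Position 10 '(': depth becomes 1
  Position 11 ')': depth becomes 0
Maximum depth reached: 3

3


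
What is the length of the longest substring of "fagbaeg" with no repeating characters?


Input: "fagbaeg"
Sliding window (track last position of each char):
  Position 0 ('f'): window [0,0] length 1 -- new best
  Position 1 ('a'): window [0,1] length 2 -- new best
  Position 2 ('g'): window [0,2] length 3 -- new best
  Position 3 ('b'): window [0,3] length 4 -- new best
  Position 4 ('a'): repeat (last at 1), move window start to 2
  Position 4 ('a'): window [2,4] length 3
  Position 5 ('e'): window [2,5] length 4
  Position 6 ('g'): repeat (last at 2), move window start to 3
  Position 6 ('g'): window [3,6] length 4
Longest substring with no repeats: "fagb" with length 4

4


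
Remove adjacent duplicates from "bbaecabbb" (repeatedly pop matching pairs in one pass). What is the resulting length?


Input: bbaecabbb
Stack-based adjacent duplicate removal:
  Read 'b': push. Stack: b
  Read 'b': matches stack top 'b' => pop. Stack: (empty)
  Read 'a': push. Stack: a
  Read 'e': push. Stack: ae
  Read 'c': push. Stack: aec
  Read 'a': push. Stack: aeca
  Read 'b': push. Stack: aecab
  Read 'b': matches stack top 'b' => pop. Stack: aeca
  Read 'b': push. Stack: aecab
Final stack: "aecab" (length 5)

5


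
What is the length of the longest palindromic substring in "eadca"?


Input: "eadca"
Checking substrings for palindromes:
  No multi-char palindromic substrings found
Longest palindromic substring: "e" with length 1

1


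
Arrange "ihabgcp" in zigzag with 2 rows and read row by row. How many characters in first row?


Zigzag "ihabgcp" into 2 rows:
Placing characters:
  'i' => row 0
  'h' => row 1
  'a' => row 0
  'b' => row 1
  'g' => row 0
  'c' => row 1
  'p' => row 0
Rows:
  Row 0: "iagp"
  Row 1: "hbc"
First row length: 4

4


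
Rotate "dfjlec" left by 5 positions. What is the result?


Input: "dfjlec", rotate left by 5
First 5 characters: "dfjle"
Remaining characters: "c"
Concatenate remaining + first: "c" + "dfjle" = "cdfjle"

cdfjle


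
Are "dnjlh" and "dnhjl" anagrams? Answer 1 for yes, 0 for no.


Strings: "dnjlh", "dnhjl"
Sorted first:  dhjln
Sorted second: dhjln
Sorted forms match => anagrams

1


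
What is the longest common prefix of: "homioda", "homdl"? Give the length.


Words: homioda, homdl
  Position 0: all 'h' => match
  Position 1: all 'o' => match
  Position 2: all 'm' => match
  Position 3: ('i', 'd') => mismatch, stop
LCP = "hom" (length 3)

3


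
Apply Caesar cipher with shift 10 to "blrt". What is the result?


Caesar cipher: shift "blrt" by 10
  'b' (pos 1) + 10 = pos 11 = 'l'
  'l' (pos 11) + 10 = pos 21 = 'v'
  'r' (pos 17) + 10 = pos 1 = 'b'
  't' (pos 19) + 10 = pos 3 = 'd'
Result: lvbd

lvbd


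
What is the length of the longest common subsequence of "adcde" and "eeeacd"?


LCS of "adcde" and "eeeacd"
DP table:
           e    e    e    a    c    d
      0    0    0    0    0    0    0
  a   0    0    0    0    1    1    1
  d   0    0    0    0    1    1    2
  c   0    0    0    0    1    2    2
  d   0    0    0    0    1    2    3
  e   0    1    1    1    1    2    3
LCS length = dp[5][6] = 3

3


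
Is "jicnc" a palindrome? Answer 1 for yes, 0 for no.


Input: jicnc
Reversed: cncij
  Compare pos 0 ('j') with pos 4 ('c'): MISMATCH
  Compare pos 1 ('i') with pos 3 ('n'): MISMATCH
Result: not a palindrome

0


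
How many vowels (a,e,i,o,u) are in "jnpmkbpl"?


Input: jnpmkbpl
Checking each character:
  'j' at position 0: consonant
  'n' at position 1: consonant
  'p' at position 2: consonant
  'm' at position 3: consonant
  'k' at position 4: consonant
  'b' at position 5: consonant
  'p' at position 6: consonant
  'l' at position 7: consonant
Total vowels: 0

0


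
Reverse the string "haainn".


Input: haainn
Reading characters right to left:
  Position 5: 'n'
  Position 4: 'n'
  Position 3: 'i'
  Position 2: 'a'
  Position 1: 'a'
  Position 0: 'h'
Reversed: nniaah

nniaah


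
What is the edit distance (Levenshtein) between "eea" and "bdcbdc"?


Computing edit distance: "eea" -> "bdcbdc"
DP table:
           b    d    c    b    d    c
      0    1    2    3    4    5    6
  e   1    1    2    3    4    5    6
  e   2    2    2    3    4    5    6
  a   3    3    3    3    4    5    6
Edit distance = dp[3][6] = 6

6


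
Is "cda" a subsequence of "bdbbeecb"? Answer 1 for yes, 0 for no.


Check if "cda" is a subsequence of "bdbbeecb"
Greedy scan:
  Position 0 ('b'): no match needed
  Position 1 ('d'): no match needed
  Position 2 ('b'): no match needed
  Position 3 ('b'): no match needed
  Position 4 ('e'): no match needed
  Position 5 ('e'): no match needed
  Position 6 ('c'): matches sub[0] = 'c'
  Position 7 ('b'): no match needed
Only matched 1/3 characters => not a subsequence

0


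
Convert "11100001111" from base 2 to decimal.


Input: "11100001111" in base 2
Positional expansion:
  Digit '1' (value 1) x 2^10 = 1024
  Digit '1' (value 1) x 2^9 = 512
  Digit '1' (value 1) x 2^8 = 256
  Digit '0' (value 0) x 2^7 = 0
  Digit '0' (value 0) x 2^6 = 0
  Digit '0' (value 0) x 2^5 = 0
  Digit '0' (value 0) x 2^4 = 0
  Digit '1' (value 1) x 2^3 = 8
  Digit '1' (value 1) x 2^2 = 4
  Digit '1' (value 1) x 2^1 = 2
  Digit '1' (value 1) x 2^0 = 1
Sum = 1807

1807


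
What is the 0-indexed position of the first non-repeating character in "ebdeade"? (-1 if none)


Input: ebdeade
Character frequencies:
  'a': 1
  'b': 1
  'd': 2
  'e': 3
Scanning left to right for freq == 1:
  Position 0 ('e'): freq=3, skip
  Position 1 ('b'): unique! => answer = 1

1


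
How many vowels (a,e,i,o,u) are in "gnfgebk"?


Input: gnfgebk
Checking each character:
  'g' at position 0: consonant
  'n' at position 1: consonant
  'f' at position 2: consonant
  'g' at position 3: consonant
  'e' at position 4: vowel (running total: 1)
  'b' at position 5: consonant
  'k' at position 6: consonant
Total vowels: 1

1


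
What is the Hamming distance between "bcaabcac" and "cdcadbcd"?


Comparing "bcaabcac" and "cdcadbcd" position by position:
  Position 0: 'b' vs 'c' => differ
  Position 1: 'c' vs 'd' => differ
  Position 2: 'a' vs 'c' => differ
  Position 3: 'a' vs 'a' => same
  Position 4: 'b' vs 'd' => differ
  Position 5: 'c' vs 'b' => differ
  Position 6: 'a' vs 'c' => differ
  Position 7: 'c' vs 'd' => differ
Total differences (Hamming distance): 7

7


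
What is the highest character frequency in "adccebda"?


Input: adccebda
Character counts:
  'a': 2
  'b': 1
  'c': 2
  'd': 2
  'e': 1
Maximum frequency: 2

2


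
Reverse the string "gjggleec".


Input: gjggleec
Reading characters right to left:
  Position 7: 'c'
  Position 6: 'e'
  Position 5: 'e'
  Position 4: 'l'
  Position 3: 'g'
  Position 2: 'g'
  Position 1: 'j'
  Position 0: 'g'
Reversed: ceelggjg

ceelggjg


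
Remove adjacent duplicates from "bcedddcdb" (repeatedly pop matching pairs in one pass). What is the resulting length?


Input: bcedddcdb
Stack-based adjacent duplicate removal:
  Read 'b': push. Stack: b
  Read 'c': push. Stack: bc
  Read 'e': push. Stack: bce
  Read 'd': push. Stack: bced
  Read 'd': matches stack top 'd' => pop. Stack: bce
  Read 'd': push. Stack: bced
  Read 'c': push. Stack: bcedc
  Read 'd': push. Stack: bcedcd
  Read 'b': push. Stack: bcedcdb
Final stack: "bcedcdb" (length 7)

7


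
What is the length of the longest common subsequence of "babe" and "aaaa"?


LCS of "babe" and "aaaa"
DP table:
           a    a    a    a
      0    0    0    0    0
  b   0    0    0    0    0
  a   0    1    1    1    1
  b   0    1    1    1    1
  e   0    1    1    1    1
LCS length = dp[4][4] = 1

1


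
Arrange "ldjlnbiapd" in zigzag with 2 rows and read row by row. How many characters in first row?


Zigzag "ldjlnbiapd" into 2 rows:
Placing characters:
  'l' => row 0
  'd' => row 1
  'j' => row 0
  'l' => row 1
  'n' => row 0
  'b' => row 1
  'i' => row 0
  'a' => row 1
  'p' => row 0
  'd' => row 1
Rows:
  Row 0: "ljnip"
  Row 1: "dlbad"
First row length: 5

5


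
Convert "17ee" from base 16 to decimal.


Input: "17ee" in base 16
Positional expansion:
  Digit '1' (value 1) x 16^3 = 4096
  Digit '7' (value 7) x 16^2 = 1792
  Digit 'e' (value 14) x 16^1 = 224
  Digit 'e' (value 14) x 16^0 = 14
Sum = 6126

6126


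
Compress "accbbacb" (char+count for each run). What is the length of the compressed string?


Input: accbbacb
Runs:
  'a' x 1 => "a1"
  'c' x 2 => "c2"
  'b' x 2 => "b2"
  'a' x 1 => "a1"
  'c' x 1 => "c1"
  'b' x 1 => "b1"
Compressed: "a1c2b2a1c1b1"
Compressed length: 12

12


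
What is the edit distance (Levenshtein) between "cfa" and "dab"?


Computing edit distance: "cfa" -> "dab"
DP table:
           d    a    b
      0    1    2    3
  c   1    1    2    3
  f   2    2    2    3
  a   3    3    2    3
Edit distance = dp[3][3] = 3

3


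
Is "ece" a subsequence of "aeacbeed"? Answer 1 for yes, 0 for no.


Check if "ece" is a subsequence of "aeacbeed"
Greedy scan:
  Position 0 ('a'): no match needed
  Position 1 ('e'): matches sub[0] = 'e'
  Position 2 ('a'): no match needed
  Position 3 ('c'): matches sub[1] = 'c'
  Position 4 ('b'): no match needed
  Position 5 ('e'): matches sub[2] = 'e'
  Position 6 ('e'): no match needed
  Position 7 ('d'): no match needed
All 3 characters matched => is a subsequence

1


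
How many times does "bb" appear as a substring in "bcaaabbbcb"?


Searching for "bb" in "bcaaabbbcb"
Scanning each position:
  Position 0: "bc" => no
  Position 1: "ca" => no
  Position 2: "aa" => no
  Position 3: "aa" => no
  Position 4: "ab" => no
  Position 5: "bb" => MATCH
  Position 6: "bb" => MATCH
  Position 7: "bc" => no
  Position 8: "cb" => no
Total occurrences: 2

2


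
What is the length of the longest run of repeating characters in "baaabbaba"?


Input: "baaabbaba"
Scanning for longest run:
  Position 1 ('a'): new char, reset run to 1
  Position 2 ('a'): continues run of 'a', length=2
  Position 3 ('a'): continues run of 'a', length=3
  Position 4 ('b'): new char, reset run to 1
  Position 5 ('b'): continues run of 'b', length=2
  Position 6 ('a'): new char, reset run to 1
  Position 7 ('b'): new char, reset run to 1
  Position 8 ('a'): new char, reset run to 1
Longest run: 'a' with length 3

3


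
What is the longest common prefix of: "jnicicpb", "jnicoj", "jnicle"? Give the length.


Words: jnicicpb, jnicoj, jnicle
  Position 0: all 'j' => match
  Position 1: all 'n' => match
  Position 2: all 'i' => match
  Position 3: all 'c' => match
  Position 4: ('i', 'o', 'l') => mismatch, stop
LCP = "jnic" (length 4)

4


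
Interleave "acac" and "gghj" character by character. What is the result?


Interleaving "acac" and "gghj":
  Position 0: 'a' from first, 'g' from second => "ag"
  Position 1: 'c' from first, 'g' from second => "cg"
  Position 2: 'a' from first, 'h' from second => "ah"
  Position 3: 'c' from first, 'j' from second => "cj"
Result: agcgahcj

agcgahcj


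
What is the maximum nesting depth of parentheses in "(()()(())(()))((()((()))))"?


Input: "(()()(())(()))((()((()))))"
Tracking depth:
  Position 0 '(': depth becomes 1
  Position 1 '(': depth becomes 2
  Position 2 ')': depth becomes 1
  Position 3 '(': depth becomes 2
  Position 4 ')': depth becomes 1
  Position 5 '(': depth becomes 2
  Position 6 '(': depth becomes 3
  Position 7 ')': depth becomes 2
  Position 8 ')': depth becomes 1
  Position 9 '(': depth becomes 2
  Position 10 '(': depth becomes 3
  Position 11 ')': depth becomes 2
  Position 12 ')': depth becomes 1
  Position 13 ')': depth becomes 0
  Position 14 '(': depth becomes 1
  Position 15 '(': depth becomes 2
  Position 16 '(': depth becomes 3
  Position 17 ')': depth becomes 2
  Position 18 '(': depth becomes 3
  Position 19 '(': depth becomes 4
  Position 20 '(': depth becomes 5
  Position 21 ')': depth becomes 4
  Position 22 ')': depth becomes 3
  Position 23 ')': depth becomes 2
  Position 24 ')': depth becomes 1
  Position 25 ')': depth becomes 0
Maximum depth reached: 5

5


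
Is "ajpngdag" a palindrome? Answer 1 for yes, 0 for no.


Input: ajpngdag
Reversed: gadgnpja
  Compare pos 0 ('a') with pos 7 ('g'): MISMATCH
  Compare pos 1 ('j') with pos 6 ('a'): MISMATCH
  Compare pos 2 ('p') with pos 5 ('d'): MISMATCH
  Compare pos 3 ('n') with pos 4 ('g'): MISMATCH
Result: not a palindrome

0


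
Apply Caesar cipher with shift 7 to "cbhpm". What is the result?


Caesar cipher: shift "cbhpm" by 7
  'c' (pos 2) + 7 = pos 9 = 'j'
  'b' (pos 1) + 7 = pos 8 = 'i'
  'h' (pos 7) + 7 = pos 14 = 'o'
  'p' (pos 15) + 7 = pos 22 = 'w'
  'm' (pos 12) + 7 = pos 19 = 't'
Result: jiowt

jiowt


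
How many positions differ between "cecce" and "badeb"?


Comparing "cecce" and "badeb" position by position:
  Position 0: 'c' vs 'b' => DIFFER
  Position 1: 'e' vs 'a' => DIFFER
  Position 2: 'c' vs 'd' => DIFFER
  Position 3: 'c' vs 'e' => DIFFER
  Position 4: 'e' vs 'b' => DIFFER
Positions that differ: 5

5


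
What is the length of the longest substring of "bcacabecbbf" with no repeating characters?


Input: "bcacabecbbf"
Sliding window (track last position of each char):
  Position 0 ('b'): window [0,0] length 1 -- new best
  Position 1 ('c'): window [0,1] length 2 -- new best
  Position 2 ('a'): window [0,2] length 3 -- new best
  Position 3 ('c'): repeat (last at 1), move window start to 2
  Position 3 ('c'): window [2,3] length 2
  Position 4 ('a'): repeat (last at 2), move window start to 3
  Position 4 ('a'): window [3,4] length 2
  Position 5 ('b'): window [3,5] length 3
  Position 6 ('e'): window [3,6] length 4 -- new best
  Position 7 ('c'): repeat (last at 3), move window start to 4
  Position 7 ('c'): window [4,7] length 4
  Position 8 ('b'): repeat (last at 5), move window start to 6
  Position 8 ('b'): window [6,8] length 3
  Position 9 ('b'): repeat (last at 8), move window start to 9
  Position 9 ('b'): window [9,9] length 1
  Position 10 ('f'): window [9,10] length 2
Longest substring with no repeats: "cabe" with length 4

4


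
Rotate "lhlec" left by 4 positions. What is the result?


Input: "lhlec", rotate left by 4
First 4 characters: "lhle"
Remaining characters: "c"
Concatenate remaining + first: "c" + "lhle" = "clhle"

clhle


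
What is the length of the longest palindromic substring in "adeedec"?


Input: "adeedec"
Checking substrings for palindromes:
  [1:5] "deed" (len 4) => palindrome
  [3:6] "ede" (len 3) => palindrome
  [2:4] "ee" (len 2) => palindrome
Longest palindromic substring: "deed" with length 4

4


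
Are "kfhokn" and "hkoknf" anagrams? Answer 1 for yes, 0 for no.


Strings: "kfhokn", "hkoknf"
Sorted first:  fhkkno
Sorted second: fhkkno
Sorted forms match => anagrams

1


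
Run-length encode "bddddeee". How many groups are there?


Input: bddddeee
Scanning for consecutive runs:
  Group 1: 'b' x 1 (positions 0-0)
  Group 2: 'd' x 4 (positions 1-4)
  Group 3: 'e' x 3 (positions 5-7)
Total groups: 3

3


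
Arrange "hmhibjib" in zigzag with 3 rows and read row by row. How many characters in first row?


Zigzag "hmhibjib" into 3 rows:
Placing characters:
  'h' => row 0
  'm' => row 1
  'h' => row 2
  'i' => row 1
  'b' => row 0
  'j' => row 1
  'i' => row 2
  'b' => row 1
Rows:
  Row 0: "hb"
  Row 1: "mijb"
  Row 2: "hi"
First row length: 2

2


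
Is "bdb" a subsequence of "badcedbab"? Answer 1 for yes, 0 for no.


Check if "bdb" is a subsequence of "badcedbab"
Greedy scan:
  Position 0 ('b'): matches sub[0] = 'b'
  Position 1 ('a'): no match needed
  Position 2 ('d'): matches sub[1] = 'd'
  Position 3 ('c'): no match needed
  Position 4 ('e'): no match needed
  Position 5 ('d'): no match needed
  Position 6 ('b'): matches sub[2] = 'b'
  Position 7 ('a'): no match needed
  Position 8 ('b'): no match needed
All 3 characters matched => is a subsequence

1


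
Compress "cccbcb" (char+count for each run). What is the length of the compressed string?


Input: cccbcb
Runs:
  'c' x 3 => "c3"
  'b' x 1 => "b1"
  'c' x 1 => "c1"
  'b' x 1 => "b1"
Compressed: "c3b1c1b1"
Compressed length: 8

8


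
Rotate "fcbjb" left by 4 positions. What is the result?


Input: "fcbjb", rotate left by 4
First 4 characters: "fcbj"
Remaining characters: "b"
Concatenate remaining + first: "b" + "fcbj" = "bfcbj"

bfcbj


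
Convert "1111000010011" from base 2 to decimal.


Input: "1111000010011" in base 2
Positional expansion:
  Digit '1' (value 1) x 2^12 = 4096
  Digit '1' (value 1) x 2^11 = 2048
  Digit '1' (value 1) x 2^10 = 1024
  Digit '1' (value 1) x 2^9 = 512
  Digit '0' (value 0) x 2^8 = 0
  Digit '0' (value 0) x 2^7 = 0
  Digit '0' (value 0) x 2^6 = 0
  Digit '0' (value 0) x 2^5 = 0
  Digit '1' (value 1) x 2^4 = 16
  Digit '0' (value 0) x 2^3 = 0
  Digit '0' (value 0) x 2^2 = 0
  Digit '1' (value 1) x 2^1 = 2
  Digit '1' (value 1) x 2^0 = 1
Sum = 7699

7699


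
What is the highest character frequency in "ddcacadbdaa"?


Input: ddcacadbdaa
Character counts:
  'a': 4
  'b': 1
  'c': 2
  'd': 4
Maximum frequency: 4

4


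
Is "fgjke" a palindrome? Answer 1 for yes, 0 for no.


Input: fgjke
Reversed: ekjgf
  Compare pos 0 ('f') with pos 4 ('e'): MISMATCH
  Compare pos 1 ('g') with pos 3 ('k'): MISMATCH
Result: not a palindrome

0


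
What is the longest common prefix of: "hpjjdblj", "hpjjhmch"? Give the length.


Words: hpjjdblj, hpjjhmch
  Position 0: all 'h' => match
  Position 1: all 'p' => match
  Position 2: all 'j' => match
  Position 3: all 'j' => match
  Position 4: ('d', 'h') => mismatch, stop
LCP = "hpjj" (length 4)

4


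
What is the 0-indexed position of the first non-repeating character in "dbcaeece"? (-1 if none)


Input: dbcaeece
Character frequencies:
  'a': 1
  'b': 1
  'c': 2
  'd': 1
  'e': 3
Scanning left to right for freq == 1:
  Position 0 ('d'): unique! => answer = 0

0


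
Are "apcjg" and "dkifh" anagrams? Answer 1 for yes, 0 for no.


Strings: "apcjg", "dkifh"
Sorted first:  acgjp
Sorted second: dfhik
Differ at position 0: 'a' vs 'd' => not anagrams

0


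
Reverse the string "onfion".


Input: onfion
Reading characters right to left:
  Position 5: 'n'
  Position 4: 'o'
  Position 3: 'i'
  Position 2: 'f'
  Position 1: 'n'
  Position 0: 'o'
Reversed: noifno

noifno


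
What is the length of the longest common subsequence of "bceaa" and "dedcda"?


LCS of "bceaa" and "dedcda"
DP table:
           d    e    d    c    d    a
      0    0    0    0    0    0    0
  b   0    0    0    0    0    0    0
  c   0    0    0    0    1    1    1
  e   0    0    1    1    1    1    1
  a   0    0    1    1    1    1    2
  a   0    0    1    1    1    1    2
LCS length = dp[5][6] = 2

2


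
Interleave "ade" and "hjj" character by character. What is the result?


Interleaving "ade" and "hjj":
  Position 0: 'a' from first, 'h' from second => "ah"
  Position 1: 'd' from first, 'j' from second => "dj"
  Position 2: 'e' from first, 'j' from second => "ej"
Result: ahdjej

ahdjej


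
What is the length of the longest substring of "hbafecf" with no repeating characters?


Input: "hbafecf"
Sliding window (track last position of each char):
  Position 0 ('h'): window [0,0] length 1 -- new best
  Position 1 ('b'): window [0,1] length 2 -- new best
  Position 2 ('a'): window [0,2] length 3 -- new best
  Position 3 ('f'): window [0,3] length 4 -- new best
  Position 4 ('e'): window [0,4] length 5 -- new best
  Position 5 ('c'): window [0,5] length 6 -- new best
  Position 6 ('f'): repeat (last at 3), move window start to 4
  Position 6 ('f'): window [4,6] length 3
Longest substring with no repeats: "hbafec" with length 6

6


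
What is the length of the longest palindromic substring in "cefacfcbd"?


Input: "cefacfcbd"
Checking substrings for palindromes:
  [4:7] "cfc" (len 3) => palindrome
Longest palindromic substring: "cfc" with length 3

3


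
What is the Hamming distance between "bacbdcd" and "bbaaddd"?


Comparing "bacbdcd" and "bbaaddd" position by position:
  Position 0: 'b' vs 'b' => same
  Position 1: 'a' vs 'b' => differ
  Position 2: 'c' vs 'a' => differ
  Position 3: 'b' vs 'a' => differ
  Position 4: 'd' vs 'd' => same
  Position 5: 'c' vs 'd' => differ
  Position 6: 'd' vs 'd' => same
Total differences (Hamming distance): 4

4


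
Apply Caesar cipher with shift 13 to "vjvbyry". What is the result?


Caesar cipher: shift "vjvbyry" by 13
  'v' (pos 21) + 13 = pos 8 = 'i'
  'j' (pos 9) + 13 = pos 22 = 'w'
  'v' (pos 21) + 13 = pos 8 = 'i'
  'b' (pos 1) + 13 = pos 14 = 'o'
  'y' (pos 24) + 13 = pos 11 = 'l'
  'r' (pos 17) + 13 = pos 4 = 'e'
  'y' (pos 24) + 13 = pos 11 = 'l'
Result: iwiolel

iwiolel


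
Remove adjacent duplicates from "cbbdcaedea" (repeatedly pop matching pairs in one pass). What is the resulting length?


Input: cbbdcaedea
Stack-based adjacent duplicate removal:
  Read 'c': push. Stack: c
  Read 'b': push. Stack: cb
  Read 'b': matches stack top 'b' => pop. Stack: c
  Read 'd': push. Stack: cd
  Read 'c': push. Stack: cdc
  Read 'a': push. Stack: cdca
  Read 'e': push. Stack: cdcae
  Read 'd': push. Stack: cdcaed
  Read 'e': push. Stack: cdcaede
  Read 'a': push. Stack: cdcaedea
Final stack: "cdcaedea" (length 8)

8


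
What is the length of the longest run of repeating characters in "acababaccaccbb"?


Input: "acababaccaccbb"
Scanning for longest run:
  Position 1 ('c'): new char, reset run to 1
  Position 2 ('a'): new char, reset run to 1
  Position 3 ('b'): new char, reset run to 1
  Position 4 ('a'): new char, reset run to 1
  Position 5 ('b'): new char, reset run to 1
  Position 6 ('a'): new char, reset run to 1
  Position 7 ('c'): new char, reset run to 1
  Position 8 ('c'): continues run of 'c', length=2
  Position 9 ('a'): new char, reset run to 1
  Position 10 ('c'): new char, reset run to 1
  Position 11 ('c'): continues run of 'c', length=2
  Position 12 ('b'): new char, reset run to 1
  Position 13 ('b'): continues run of 'b', length=2
Longest run: 'c' with length 2

2


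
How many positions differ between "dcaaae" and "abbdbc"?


Comparing "dcaaae" and "abbdbc" position by position:
  Position 0: 'd' vs 'a' => DIFFER
  Position 1: 'c' vs 'b' => DIFFER
  Position 2: 'a' vs 'b' => DIFFER
  Position 3: 'a' vs 'd' => DIFFER
  Position 4: 'a' vs 'b' => DIFFER
  Position 5: 'e' vs 'c' => DIFFER
Positions that differ: 6

6


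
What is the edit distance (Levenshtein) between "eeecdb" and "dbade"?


Computing edit distance: "eeecdb" -> "dbade"
DP table:
           d    b    a    d    e
      0    1    2    3    4    5
  e   1    1    2    3    4    4
  e   2    2    2    3    4    4
  e   3    3    3    3    4    4
  c   4    4    4    4    4    5
  d   5    4    5    5    4    5
  b   6    5    4    5    5    5
Edit distance = dp[6][5] = 5

5


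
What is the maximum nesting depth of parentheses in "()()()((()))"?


Input: "()()()((()))"
Tracking depth:
  Position 0 '(': depth becomes 1
  Position 1 ')': depth becomes 0
  Position 2 '(': depth becomes 1
  Position 3 ')': depth becomes 0
  Position 4 '(': depth becomes 1
  Position 5 ')': depth becomes 0
  Position 6 '(': depth becomes 1
  Position 7 '(': depth becomes 2
  Position 8 '(': depth becomes 3
  Position 9 ')': depth becomes 2
  Position 10 ')': depth becomes 1
  Position 11 ')': depth becomes 0
Maximum depth reached: 3

3


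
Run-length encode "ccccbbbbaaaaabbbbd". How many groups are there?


Input: ccccbbbbaaaaabbbbd
Scanning for consecutive runs:
  Group 1: 'c' x 4 (positions 0-3)
  Group 2: 'b' x 4 (positions 4-7)
  Group 3: 'a' x 5 (positions 8-12)
  Group 4: 'b' x 4 (positions 13-16)
  Group 5: 'd' x 1 (positions 17-17)
Total groups: 5

5


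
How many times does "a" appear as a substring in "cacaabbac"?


Searching for "a" in "cacaabbac"
Scanning each position:
  Position 0: "c" => no
  Position 1: "a" => MATCH
  Position 2: "c" => no
  Position 3: "a" => MATCH
  Position 4: "a" => MATCH
  Position 5: "b" => no
  Position 6: "b" => no
  Position 7: "a" => MATCH
  Position 8: "c" => no
Total occurrences: 4

4


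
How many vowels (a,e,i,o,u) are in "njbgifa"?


Input: njbgifa
Checking each character:
  'n' at position 0: consonant
  'j' at position 1: consonant
  'b' at position 2: consonant
  'g' at position 3: consonant
  'i' at position 4: vowel (running total: 1)
  'f' at position 5: consonant
  'a' at position 6: vowel (running total: 2)
Total vowels: 2

2


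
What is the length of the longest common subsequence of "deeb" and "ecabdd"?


LCS of "deeb" and "ecabdd"
DP table:
           e    c    a    b    d    d
      0    0    0    0    0    0    0
  d   0    0    0    0    0    1    1
  e   0    1    1    1    1    1    1
  e   0    1    1    1    1    1    1
  b   0    1    1    1    2    2    2
LCS length = dp[4][6] = 2

2


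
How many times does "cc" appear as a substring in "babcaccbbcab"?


Searching for "cc" in "babcaccbbcab"
Scanning each position:
  Position 0: "ba" => no
  Position 1: "ab" => no
  Position 2: "bc" => no
  Position 3: "ca" => no
  Position 4: "ac" => no
  Position 5: "cc" => MATCH
  Position 6: "cb" => no
  Position 7: "bb" => no
  Position 8: "bc" => no
  Position 9: "ca" => no
  Position 10: "ab" => no
Total occurrences: 1

1


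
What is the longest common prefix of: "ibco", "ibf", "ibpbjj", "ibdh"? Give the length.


Words: ibco, ibf, ibpbjj, ibdh
  Position 0: all 'i' => match
  Position 1: all 'b' => match
  Position 2: ('c', 'f', 'p', 'd') => mismatch, stop
LCP = "ib" (length 2)

2


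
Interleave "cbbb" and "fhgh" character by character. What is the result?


Interleaving "cbbb" and "fhgh":
  Position 0: 'c' from first, 'f' from second => "cf"
  Position 1: 'b' from first, 'h' from second => "bh"
  Position 2: 'b' from first, 'g' from second => "bg"
  Position 3: 'b' from first, 'h' from second => "bh"
Result: cfbhbgbh

cfbhbgbh


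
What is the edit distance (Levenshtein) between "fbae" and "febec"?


Computing edit distance: "fbae" -> "febec"
DP table:
           f    e    b    e    c
      0    1    2    3    4    5
  f   1    0    1    2    3    4
  b   2    1    1    1    2    3
  a   3    2    2    2    2    3
  e   4    3    2    3    2    3
Edit distance = dp[4][5] = 3

3


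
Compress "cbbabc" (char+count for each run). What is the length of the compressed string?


Input: cbbabc
Runs:
  'c' x 1 => "c1"
  'b' x 2 => "b2"
  'a' x 1 => "a1"
  'b' x 1 => "b1"
  'c' x 1 => "c1"
Compressed: "c1b2a1b1c1"
Compressed length: 10

10


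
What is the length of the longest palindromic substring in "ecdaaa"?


Input: "ecdaaa"
Checking substrings for palindromes:
  [3:6] "aaa" (len 3) => palindrome
  [3:5] "aa" (len 2) => palindrome
  [4:6] "aa" (len 2) => palindrome
Longest palindromic substring: "aaa" with length 3

3


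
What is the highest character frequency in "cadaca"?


Input: cadaca
Character counts:
  'a': 3
  'c': 2
  'd': 1
Maximum frequency: 3

3


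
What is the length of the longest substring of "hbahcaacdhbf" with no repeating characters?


Input: "hbahcaacdhbf"
Sliding window (track last position of each char):
  Position 0 ('h'): window [0,0] length 1 -- new best
  Position 1 ('b'): window [0,1] length 2 -- new best
  Position 2 ('a'): window [0,2] length 3 -- new best
  Position 3 ('h'): repeat (last at 0), move window start to 1
  Position 3 ('h'): window [1,3] length 3
  Position 4 ('c'): window [1,4] length 4 -- new best
  Position 5 ('a'): repeat (last at 2), move window start to 3
  Position 5 ('a'): window [3,5] length 3
  Position 6 ('a'): repeat (last at 5), move window start to 6
  Position 6 ('a'): window [6,6] length 1
  Position 7 ('c'): window [6,7] length 2
  Position 8 ('d'): window [6,8] length 3
  Position 9 ('h'): window [6,9] length 4
  Position 10 ('b'): window [6,10] length 5 -- new best
  Position 11 ('f'): window [6,11] length 6 -- new best
Longest substring with no repeats: "acdhbf" with length 6

6


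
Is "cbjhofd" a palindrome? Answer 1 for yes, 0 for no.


Input: cbjhofd
Reversed: dfohjbc
  Compare pos 0 ('c') with pos 6 ('d'): MISMATCH
  Compare pos 1 ('b') with pos 5 ('f'): MISMATCH
  Compare pos 2 ('j') with pos 4 ('o'): MISMATCH
Result: not a palindrome

0


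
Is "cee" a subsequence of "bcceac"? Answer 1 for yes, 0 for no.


Check if "cee" is a subsequence of "bcceac"
Greedy scan:
  Position 0 ('b'): no match needed
  Position 1 ('c'): matches sub[0] = 'c'
  Position 2 ('c'): no match needed
  Position 3 ('e'): matches sub[1] = 'e'
  Position 4 ('a'): no match needed
  Position 5 ('c'): no match needed
Only matched 2/3 characters => not a subsequence

0


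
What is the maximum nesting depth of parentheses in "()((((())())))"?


Input: "()((((())())))"
Tracking depth:
  Position 0 '(': depth becomes 1
  Position 1 ')': depth becomes 0
  Position 2 '(': depth becomes 1
  Position 3 '(': depth becomes 2
  Position 4 '(': depth becomes 3
  Position 5 '(': depth becomes 4
  Position 6 '(': depth becomes 5
  Position 7 ')': depth becomes 4
  Position 8 ')': depth becomes 3
  Position 9 '(': depth becomes 4
  Position 10 ')': depth becomes 3
  Position 11 ')': depth becomes 2
  Position 12 ')': depth becomes 1
  Position 13 ')': depth becomes 0
Maximum depth reached: 5

5


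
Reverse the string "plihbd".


Input: plihbd
Reading characters right to left:
  Position 5: 'd'
  Position 4: 'b'
  Position 3: 'h'
  Position 2: 'i'
  Position 1: 'l'
  Position 0: 'p'
Reversed: dbhilp

dbhilp


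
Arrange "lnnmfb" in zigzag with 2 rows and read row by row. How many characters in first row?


Zigzag "lnnmfb" into 2 rows:
Placing characters:
  'l' => row 0
  'n' => row 1
  'n' => row 0
  'm' => row 1
  'f' => row 0
  'b' => row 1
Rows:
  Row 0: "lnf"
  Row 1: "nmb"
First row length: 3

3


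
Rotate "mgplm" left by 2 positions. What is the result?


Input: "mgplm", rotate left by 2
First 2 characters: "mg"
Remaining characters: "plm"
Concatenate remaining + first: "plm" + "mg" = "plmmg"

plmmg


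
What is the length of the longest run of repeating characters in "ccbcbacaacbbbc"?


Input: "ccbcbacaacbbbc"
Scanning for longest run:
  Position 1 ('c'): continues run of 'c', length=2
  Position 2 ('b'): new char, reset run to 1
  Position 3 ('c'): new char, reset run to 1
  Position 4 ('b'): new char, reset run to 1
  Position 5 ('a'): new char, reset run to 1
  Position 6 ('c'): new char, reset run to 1
  Position 7 ('a'): new char, reset run to 1
  Position 8 ('a'): continues run of 'a', length=2
  Position 9 ('c'): new char, reset run to 1
  Position 10 ('b'): new char, reset run to 1
  Position 11 ('b'): continues run of 'b', length=2
  Position 12 ('b'): continues run of 'b', length=3
  Position 13 ('c'): new char, reset run to 1
Longest run: 'b' with length 3

3


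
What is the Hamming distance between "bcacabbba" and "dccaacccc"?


Comparing "bcacabbba" and "dccaacccc" position by position:
  Position 0: 'b' vs 'd' => differ
  Position 1: 'c' vs 'c' => same
  Position 2: 'a' vs 'c' => differ
  Position 3: 'c' vs 'a' => differ
  Position 4: 'a' vs 'a' => same
  Position 5: 'b' vs 'c' => differ
  Position 6: 'b' vs 'c' => differ
  Position 7: 'b' vs 'c' => differ
  Position 8: 'a' vs 'c' => differ
Total differences (Hamming distance): 7

7
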